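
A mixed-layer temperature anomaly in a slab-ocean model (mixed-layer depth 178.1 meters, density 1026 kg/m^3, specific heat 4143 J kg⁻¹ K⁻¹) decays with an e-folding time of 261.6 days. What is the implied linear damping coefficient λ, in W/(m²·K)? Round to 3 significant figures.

33.5

Areal heat capacity C = ρ c_p D = 1026 × 4143 × 178.1 = 7.57×10^8 J/(m^2 K).
τ = 261.6 days = 2.26×10^7 s.
λ = C / τ = 7.57×10^8 / 2.26×10^7 = 33.5 W/(m²·K).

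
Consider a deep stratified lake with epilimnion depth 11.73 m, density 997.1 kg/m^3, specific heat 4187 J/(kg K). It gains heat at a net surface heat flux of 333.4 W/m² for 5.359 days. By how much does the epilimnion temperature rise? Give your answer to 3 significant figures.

3.15 K

Areal heat capacity C = ρ c_p D = 997.1 × 4187 × 11.73 = 4.90×10^7 J/(m^2 K).
Net heat input Q = F Δt = 333.4 × (5.359 days × 86400 s/day) = 1.54×10^8 J/m².
ΔT = Q / C = 1.54×10^8 / 4.90×10^7 = 3.15 K.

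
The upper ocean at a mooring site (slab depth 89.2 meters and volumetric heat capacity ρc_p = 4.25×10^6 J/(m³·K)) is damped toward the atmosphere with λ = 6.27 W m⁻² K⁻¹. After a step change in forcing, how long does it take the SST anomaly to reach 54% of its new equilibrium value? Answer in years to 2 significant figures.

Areal heat capacity C = ρc_p × D = 4.25×10^6 × 89.2 = 3.79×10^8 J/(m^2 K).
τ = C / λ = 3.79×10^8 / 6.27 = 6.05×10^7 s.
Fraction reached: 1 − e^(−t/τ) = 0.54 ⇒ t = −τ ln(1 − 0.54) = τ × 0.777.
t = 4.70×10^7 s = 1.49 years.

1.5 years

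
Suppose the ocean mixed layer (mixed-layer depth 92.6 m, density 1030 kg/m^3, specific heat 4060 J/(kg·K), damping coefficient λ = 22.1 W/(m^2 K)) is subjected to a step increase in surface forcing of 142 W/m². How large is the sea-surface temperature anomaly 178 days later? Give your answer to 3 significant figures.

3.75 K

Areal heat capacity C = ρ c_p D = 1030 × 4060 × 92.6 = 3.87×10^8 J/(m²·K).
τ = C / λ = 3.87×10^8 / 22.1 = 1.75×10^7 s.
Equilibrium anomaly ΔT_eq = F / λ = 142 / 22.1 = 6.43 K.
t = 178 days = 1.54×10^7 s, so t/τ = 0.878.
ΔT(t) = ΔT_eq (1 − e^(−t/τ)) = 6.43 × (1 − e^−0.878) = 3.75 K.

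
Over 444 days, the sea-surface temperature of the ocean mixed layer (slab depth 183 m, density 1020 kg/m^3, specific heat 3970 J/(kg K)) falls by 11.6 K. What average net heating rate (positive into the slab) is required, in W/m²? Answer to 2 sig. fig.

Areal heat capacity C = ρ c_p D = 1020 × 3970 × 183 = 7.41×10^8 J m⁻² K⁻¹.
Required heat per unit area: Q = C ΔT = 7.41×10^8 × -11.6 = -8.60×10^9 J/m².
Flux F = Q / Δt = -8.60×10^9 / 3.84×10^7 s = -224 W/m².

-220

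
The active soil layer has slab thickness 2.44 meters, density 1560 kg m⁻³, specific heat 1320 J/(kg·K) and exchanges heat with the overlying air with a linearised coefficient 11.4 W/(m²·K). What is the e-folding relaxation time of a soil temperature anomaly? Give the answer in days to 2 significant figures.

Areal heat capacity C = ρ c_p D = 1560 × 1320 × 2.44 = 5.02×10^6 J/(m^2 K).
Relaxation time τ = C / λ = 5.02×10^6 / 11.4 = 4.41×10^5 s.
In days: 4.41×10^5 s / (86400 s/day) = 5.10 days.

5.1 days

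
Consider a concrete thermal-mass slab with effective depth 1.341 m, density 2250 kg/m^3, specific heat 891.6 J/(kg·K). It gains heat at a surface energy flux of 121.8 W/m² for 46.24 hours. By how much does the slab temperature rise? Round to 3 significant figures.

7.54 K

Areal heat capacity C = ρ c_p D = 2250 × 891.6 × 1.341 = 2.69×10^6 J m⁻² K⁻¹.
Net heat input Q = F Δt = 121.8 × (46.24 hours × 3600 s/hour) = 2.03×10^7 J/m².
ΔT = Q / C = 2.03×10^7 / 2.69×10^6 = 7.54 K.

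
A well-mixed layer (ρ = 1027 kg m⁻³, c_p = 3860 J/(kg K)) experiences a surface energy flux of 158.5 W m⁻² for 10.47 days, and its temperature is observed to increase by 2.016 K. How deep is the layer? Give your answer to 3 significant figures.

Heat input Q = F Δt = 158.5 × 9.05×10^5 s = 1.43×10^8 J/m².
Required areal heat capacity C = Q / ΔT = 7.11×10^7 J/(m²·K).
Depth D = C / (ρ c_p) = 7.11×10^7 / (1027 × 3860) = 17.9 m.

17.9 m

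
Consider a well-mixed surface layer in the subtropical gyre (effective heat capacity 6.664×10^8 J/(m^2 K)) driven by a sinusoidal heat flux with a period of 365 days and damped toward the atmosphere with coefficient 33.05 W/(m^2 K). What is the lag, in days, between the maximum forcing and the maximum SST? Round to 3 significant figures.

77.1 days

Areal heat capacity C = 6.664×10^8 J/(m^2 K) (given).
ω = 2π / 3.15×10^7 s = 1.99×10^-7 s⁻¹.
Phase lag φ = arctan(Cω/λ) = arctan(133/33.05) = 1.33 rad.
Time lag = φ / ω = 1.33 / 1.99×10^-7 = 6.66×10^6 s = 77.1 days.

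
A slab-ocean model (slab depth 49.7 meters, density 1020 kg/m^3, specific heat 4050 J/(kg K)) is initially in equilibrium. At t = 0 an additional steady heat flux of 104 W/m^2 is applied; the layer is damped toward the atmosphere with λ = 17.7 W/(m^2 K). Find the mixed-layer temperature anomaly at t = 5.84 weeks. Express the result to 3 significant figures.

1.54 K

Areal heat capacity C = ρ c_p D = 1020 × 4050 × 49.7 = 2.05×10^8 J m⁻² K⁻¹.
τ = C / λ = 2.05×10^8 / 17.7 = 1.16×10^7 s.
Equilibrium anomaly ΔT_eq = F / λ = 104 / 17.7 = 5.88 K.
t = 5.84 weeks = 3.53×10^6 s, so t/τ = 0.304.
ΔT(t) = ΔT_eq (1 − e^(−t/τ)) = 5.88 × (1 − e^−0.304) = 1.54 K.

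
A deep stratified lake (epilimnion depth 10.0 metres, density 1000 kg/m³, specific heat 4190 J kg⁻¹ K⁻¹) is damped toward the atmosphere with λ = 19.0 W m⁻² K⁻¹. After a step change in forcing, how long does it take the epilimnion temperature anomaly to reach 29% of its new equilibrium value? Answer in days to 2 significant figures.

Areal heat capacity C = ρ c_p D = 1000 × 4190 × 10.0 = 4.19×10^7 J/(m²·K).
τ = C / λ = 4.19×10^7 / 19.0 = 2.21×10^6 s.
Fraction reached: 1 − e^(−t/τ) = 0.29 ⇒ t = −τ ln(1 − 0.29) = τ × 0.342.
t = 7.55×10^5 s = 8.74 days.

8.7 days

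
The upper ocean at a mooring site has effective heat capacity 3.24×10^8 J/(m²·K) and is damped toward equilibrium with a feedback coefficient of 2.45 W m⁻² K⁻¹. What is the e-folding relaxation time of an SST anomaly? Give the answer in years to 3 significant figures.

4.19 years

Areal heat capacity C = 3.24×10^8 J/(m²·K) (given).
Relaxation time τ = C / λ = 3.24×10^8 / 2.45 = 1.32×10^8 s.
In years: 1.32×10^8 s / (3.156×10^7 s/year) = 4.19 years.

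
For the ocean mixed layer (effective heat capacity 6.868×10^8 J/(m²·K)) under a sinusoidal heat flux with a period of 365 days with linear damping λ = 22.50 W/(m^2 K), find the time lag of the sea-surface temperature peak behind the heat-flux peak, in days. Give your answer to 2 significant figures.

82 days

Areal heat capacity C = 6.868×10^8 J/(m²·K) (given).
ω = 2π / 3.15×10^7 s = 1.99×10^-7 s⁻¹.
Phase lag φ = arctan(Cω/λ) = arctan(137/22.50) = 1.41 rad.
Time lag = φ / ω = 1.41 / 1.99×10^-7 = 7.07×10^6 s = 81.8 days.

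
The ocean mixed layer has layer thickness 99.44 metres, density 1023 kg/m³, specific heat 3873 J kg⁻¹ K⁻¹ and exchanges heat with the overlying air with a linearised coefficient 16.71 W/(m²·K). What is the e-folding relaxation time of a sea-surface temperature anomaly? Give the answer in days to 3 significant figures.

Areal heat capacity C = ρ c_p D = 1023 × 3873 × 99.44 = 3.94×10^8 J/(m²·K).
Relaxation time τ = C / λ = 3.94×10^8 / 16.71 = 2.36×10^7 s.
In days: 2.36×10^7 s / (86400 s/day) = 273 days.

273 days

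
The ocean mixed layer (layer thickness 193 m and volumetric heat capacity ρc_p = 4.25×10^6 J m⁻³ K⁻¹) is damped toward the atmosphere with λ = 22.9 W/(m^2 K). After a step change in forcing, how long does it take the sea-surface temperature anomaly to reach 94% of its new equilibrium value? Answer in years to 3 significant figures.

3.19 years

Areal heat capacity C = ρc_p × D = 4.25×10^6 × 193 = 8.20×10^8 J/(m^2 K).
τ = C / λ = 8.20×10^8 / 22.9 = 3.58×10^7 s.
Fraction reached: 1 − e^(−t/τ) = 0.94 ⇒ t = −τ ln(1 − 0.94) = τ × 2.81.
t = 1.01×10^8 s = 3.19 years.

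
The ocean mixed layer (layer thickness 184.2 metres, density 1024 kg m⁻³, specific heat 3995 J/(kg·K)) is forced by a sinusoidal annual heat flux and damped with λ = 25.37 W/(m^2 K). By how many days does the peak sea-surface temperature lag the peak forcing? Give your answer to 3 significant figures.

81.5 days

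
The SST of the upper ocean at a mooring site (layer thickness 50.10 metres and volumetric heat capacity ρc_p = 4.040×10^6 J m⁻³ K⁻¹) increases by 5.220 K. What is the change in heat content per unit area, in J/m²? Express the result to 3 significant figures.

1.06×10^9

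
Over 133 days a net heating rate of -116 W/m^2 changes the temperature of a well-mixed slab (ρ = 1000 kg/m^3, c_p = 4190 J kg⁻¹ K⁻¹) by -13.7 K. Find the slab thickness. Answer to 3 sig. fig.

Heat input Q = F Δt = -116 × 1.15×10^7 s = -1.33×10^9 J/m².
Required areal heat capacity C = Q / ΔT = 9.73×10^7 J/(m²·K).
Depth D = C / (ρ c_p) = 9.73×10^7 / (1000 × 4190) = 23.2 m.

23.2 m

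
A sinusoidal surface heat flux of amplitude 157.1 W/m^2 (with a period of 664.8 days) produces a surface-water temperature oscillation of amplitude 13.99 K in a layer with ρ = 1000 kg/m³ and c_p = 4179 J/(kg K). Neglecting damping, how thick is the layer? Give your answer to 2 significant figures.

25 m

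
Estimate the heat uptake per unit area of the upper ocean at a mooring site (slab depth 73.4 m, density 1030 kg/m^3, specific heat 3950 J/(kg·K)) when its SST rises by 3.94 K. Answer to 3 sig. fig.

Areal heat capacity C = ρ c_p D = 1030 × 3950 × 73.4 = 2.99×10^8 J/(m^2 K).
ΔQ = C ΔT = 2.99×10^8 × 3.94 = 1.18×10^9 J/m².

1.18×10^9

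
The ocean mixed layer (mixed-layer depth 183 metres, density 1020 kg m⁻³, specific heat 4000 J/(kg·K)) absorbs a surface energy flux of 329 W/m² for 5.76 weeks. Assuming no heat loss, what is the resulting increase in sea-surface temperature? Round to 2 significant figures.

1.5 K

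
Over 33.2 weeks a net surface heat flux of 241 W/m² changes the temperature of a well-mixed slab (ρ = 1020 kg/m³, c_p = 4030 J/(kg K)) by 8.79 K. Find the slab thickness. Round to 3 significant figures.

Heat input Q = F Δt = 241 × 2.01×10^7 s = 4.84×10^9 J/m².
Required areal heat capacity C = Q / ΔT = 5.51×10^8 J/(m²·K).
Depth D = C / (ρ c_p) = 5.51×10^8 / (1020 × 4030) = 134 m.

134 m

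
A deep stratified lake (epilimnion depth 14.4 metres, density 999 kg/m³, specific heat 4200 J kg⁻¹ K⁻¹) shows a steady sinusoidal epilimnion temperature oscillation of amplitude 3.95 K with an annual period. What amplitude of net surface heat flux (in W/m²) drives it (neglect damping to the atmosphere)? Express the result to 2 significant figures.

Areal heat capacity C = ρ c_p D = 999 × 4200 × 14.4 = 6.04×10^7 J/(m^2 K).
ω = 2π / 3.15×10^7 s = 1.99×10^-7 s⁻¹.
Cω = 6.04×10^7 × 1.99×10^-7 = 12.0 W/(m²·K).
F₀ = A × Cω = 3.95 × 12.0 = 47.5 W/m².

48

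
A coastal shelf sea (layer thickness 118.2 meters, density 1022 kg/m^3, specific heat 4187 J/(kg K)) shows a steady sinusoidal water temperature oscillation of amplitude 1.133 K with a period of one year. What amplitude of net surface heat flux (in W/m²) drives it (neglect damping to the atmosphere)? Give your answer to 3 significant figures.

114

Areal heat capacity C = ρ c_p D = 1022 × 4187 × 118.2 = 5.06×10^8 J/(m^2 K).
ω = 2π / 3.15×10^7 s = 1.99×10^-7 s⁻¹.
Cω = 5.06×10^8 × 1.99×10^-7 = 101 W/(m²·K).
F₀ = A × Cω = 1.133 × 101 = 114 W/m².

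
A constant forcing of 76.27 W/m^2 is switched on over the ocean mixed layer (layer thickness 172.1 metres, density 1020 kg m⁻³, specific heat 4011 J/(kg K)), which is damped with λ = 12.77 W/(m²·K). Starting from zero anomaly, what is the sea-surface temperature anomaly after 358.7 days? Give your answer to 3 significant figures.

Areal heat capacity C = ρ c_p D = 1020 × 4011 × 172.1 = 7.04×10^8 J/(m²·K).
τ = C / λ = 7.04×10^8 / 12.77 = 5.51×10^7 s.
Equilibrium anomaly ΔT_eq = F / λ = 76.27 / 12.77 = 5.97 K.
t = 358.7 days = 3.10×10^7 s, so t/τ = 0.562.
ΔT(t) = ΔT_eq (1 − e^(−t/τ)) = 5.97 × (1 − e^−0.562) = 2.57 K.

2.57 K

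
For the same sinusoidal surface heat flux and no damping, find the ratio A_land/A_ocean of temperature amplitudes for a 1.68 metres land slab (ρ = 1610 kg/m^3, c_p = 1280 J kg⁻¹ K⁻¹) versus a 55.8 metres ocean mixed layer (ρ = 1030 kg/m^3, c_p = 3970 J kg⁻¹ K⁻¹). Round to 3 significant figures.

C_ocean = 1030 × 3970 × 55.8 = 2.28×10^8 J/(m²·K).
C_land = 1610 × 1280 × 1.68 = 3.46×10^6 J/(m²·K).
Undamped amplitude ∝ 1/C, so A_land/A_ocean = C_ocean/C_land = 65.9.

65.9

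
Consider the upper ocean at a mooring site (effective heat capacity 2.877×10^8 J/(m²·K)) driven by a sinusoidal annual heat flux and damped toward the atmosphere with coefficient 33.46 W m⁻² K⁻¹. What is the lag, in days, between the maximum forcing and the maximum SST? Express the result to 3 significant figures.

60.6 days

Areal heat capacity C = 2.877×10^8 J/(m²·K) (given).
ω = 2π / 3.15×10^7 s = 1.99×10^-7 s⁻¹.
Phase lag φ = arctan(Cω/λ) = arctan(57.3/33.46) = 1.04 rad.
Time lag = φ / ω = 1.04 / 1.99×10^-7 = 5.23×10^6 s = 60.6 days.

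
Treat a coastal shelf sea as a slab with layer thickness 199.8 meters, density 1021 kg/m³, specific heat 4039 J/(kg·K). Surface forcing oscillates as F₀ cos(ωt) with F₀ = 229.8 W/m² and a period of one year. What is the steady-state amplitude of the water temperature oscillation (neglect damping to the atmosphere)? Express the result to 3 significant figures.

Areal heat capacity C = ρ c_p D = 1021 × 4039 × 199.8 = 8.24×10^8 J/(m²·K).
Angular frequency ω = 2π / T = 2π / 3.15×10^7 s = 1.99×10^-7 s⁻¹.
Cω = 8.24×10^8 × 1.99×10^-7 = 164 W/(m²·K).
Amplitude A = F₀ / (Cω) = 229.8 / 164 = 1.40 K.

1.40 K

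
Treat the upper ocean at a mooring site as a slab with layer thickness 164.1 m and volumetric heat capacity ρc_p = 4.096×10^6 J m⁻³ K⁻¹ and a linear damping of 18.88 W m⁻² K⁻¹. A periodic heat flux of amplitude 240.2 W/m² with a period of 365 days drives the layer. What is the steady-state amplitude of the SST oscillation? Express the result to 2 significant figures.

1.8 K

Areal heat capacity C = ρc_p × D = 4.096×10^6 × 164.1 = 6.72×10^8 J/(m^2 K).
Angular frequency ω = 2π / T = 2π / 3.15×10^7 s = 1.99×10^-7 s⁻¹.
√((Cω)² + λ²) = √((134)² + 18.88²) = 135 W/(m²·K).
Amplitude A = F₀ / √((Cω)²+λ²) = 240.2 / 135 = 1.78 K.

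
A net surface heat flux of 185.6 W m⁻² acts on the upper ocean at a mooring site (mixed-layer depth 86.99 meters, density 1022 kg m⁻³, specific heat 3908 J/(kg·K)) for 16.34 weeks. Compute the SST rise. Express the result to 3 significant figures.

Areal heat capacity C = ρ c_p D = 1022 × 3908 × 86.99 = 3.47×10^8 J/(m^2 K).
Net heat input Q = F Δt = 185.6 × (16.34 weeks × 6.048×10^5 s/week) = 1.83×10^9 J/m².
ΔT = Q / C = 1.83×10^9 / 3.47×10^8 = 5.28 K.

5.28 K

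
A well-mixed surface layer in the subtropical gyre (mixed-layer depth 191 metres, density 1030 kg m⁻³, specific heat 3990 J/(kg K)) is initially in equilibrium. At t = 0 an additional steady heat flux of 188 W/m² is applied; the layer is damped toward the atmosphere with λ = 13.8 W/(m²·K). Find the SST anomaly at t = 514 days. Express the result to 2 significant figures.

7.4 K

Areal heat capacity C = ρ c_p D = 1030 × 3990 × 191 = 7.85×10^8 J/(m^2 K).
τ = C / λ = 7.85×10^8 / 13.8 = 5.69×10^7 s.
Equilibrium anomaly ΔT_eq = F / λ = 188 / 13.8 = 13.6 K.
t = 514 days = 4.44×10^7 s, so t/τ = 0.781.
ΔT(t) = ΔT_eq (1 − e^(−t/τ)) = 13.6 × (1 − e^−0.781) = 7.38 K.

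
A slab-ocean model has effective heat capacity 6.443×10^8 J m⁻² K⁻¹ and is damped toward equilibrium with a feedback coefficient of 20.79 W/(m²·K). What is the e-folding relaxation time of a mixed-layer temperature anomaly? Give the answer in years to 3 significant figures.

0.982 years

Areal heat capacity C = 6.443×10^8 J m⁻² K⁻¹ (given).
Relaxation time τ = C / λ = 6.44×10^8 / 20.79 = 3.10×10^7 s.
In years: 3.10×10^7 s / (3.156×10^7 s/year) = 0.982 years.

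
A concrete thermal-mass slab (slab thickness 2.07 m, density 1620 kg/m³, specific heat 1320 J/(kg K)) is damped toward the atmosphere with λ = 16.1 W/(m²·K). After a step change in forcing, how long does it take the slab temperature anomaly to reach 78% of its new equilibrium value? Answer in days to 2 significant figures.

Areal heat capacity C = ρ c_p D = 1620 × 1320 × 2.07 = 4.43×10^6 J m⁻² K⁻¹.
τ = C / λ = 4.43×10^6 / 16.1 = 2.75×10^5 s.
Fraction reached: 1 − e^(−t/τ) = 0.78 ⇒ t = −τ ln(1 − 0.78) = τ × 1.51.
t = 4.16×10^5 s = 4.82 days.

4.8 days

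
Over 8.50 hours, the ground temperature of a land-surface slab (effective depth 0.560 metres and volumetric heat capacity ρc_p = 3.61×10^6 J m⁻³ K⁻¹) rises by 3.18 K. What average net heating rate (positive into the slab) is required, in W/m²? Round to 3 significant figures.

Areal heat capacity C = ρc_p × D = 3.61×10^6 × 0.560 = 2.02×10^6 J m⁻² K⁻¹.
Required heat per unit area: Q = C ΔT = 2.02×10^6 × 3.18 = 6.43×10^6 J/m².
Flux F = Q / Δt = 6.43×10^6 / 30600 s = 210 W/m².

210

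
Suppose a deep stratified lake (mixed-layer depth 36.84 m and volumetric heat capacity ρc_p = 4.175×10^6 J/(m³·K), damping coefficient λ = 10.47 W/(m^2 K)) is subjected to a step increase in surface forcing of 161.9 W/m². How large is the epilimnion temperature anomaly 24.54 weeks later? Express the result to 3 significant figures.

9.83 K

Areal heat capacity C = ρc_p × D = 4.175×10^6 × 36.84 = 1.54×10^8 J m⁻² K⁻¹.
τ = C / λ = 1.54×10^8 / 10.47 = 1.47×10^7 s.
Equilibrium anomaly ΔT_eq = F / λ = 161.9 / 10.47 = 15.5 K.
t = 24.54 weeks = 1.48×10^7 s, so t/τ = 1.01.
ΔT(t) = ΔT_eq (1 − e^(−t/τ)) = 15.5 × (1 − e^−1.01) = 9.83 K.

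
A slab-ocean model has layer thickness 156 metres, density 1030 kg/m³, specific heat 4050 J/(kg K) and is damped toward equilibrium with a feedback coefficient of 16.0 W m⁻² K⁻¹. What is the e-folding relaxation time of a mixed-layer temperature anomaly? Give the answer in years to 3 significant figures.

1.29 years

Areal heat capacity C = ρ c_p D = 1030 × 4050 × 156 = 6.51×10^8 J/(m²·K).
Relaxation time τ = C / λ = 6.51×10^8 / 16.0 = 4.07×10^7 s.
In years: 4.07×10^7 s / (3.156×10^7 s/year) = 1.29 years.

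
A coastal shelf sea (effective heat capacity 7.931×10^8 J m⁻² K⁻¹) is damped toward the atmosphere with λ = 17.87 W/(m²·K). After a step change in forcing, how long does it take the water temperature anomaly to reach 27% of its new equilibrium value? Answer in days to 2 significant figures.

Areal heat capacity C = 7.931×10^8 J m⁻² K⁻¹ (given).
τ = C / λ = 7.93×10^8 / 17.87 = 4.44×10^7 s.
Fraction reached: 1 − e^(−t/τ) = 0.27 ⇒ t = −τ ln(1 − 0.27) = τ × 0.315.
t = 1.40×10^7 s = 162 days.

160 days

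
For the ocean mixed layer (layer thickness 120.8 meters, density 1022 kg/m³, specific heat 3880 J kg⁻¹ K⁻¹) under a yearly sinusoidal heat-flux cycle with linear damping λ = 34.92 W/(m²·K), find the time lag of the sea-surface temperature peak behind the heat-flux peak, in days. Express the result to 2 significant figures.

71 days

Areal heat capacity C = ρ c_p D = 1022 × 3880 × 120.8 = 4.79×10^8 J m⁻² K⁻¹.
ω = 2π / 3.15×10^7 s = 1.99×10^-7 s⁻¹.
Phase lag φ = arctan(Cω/λ) = arctan(95.4/34.92) = 1.22 rad.
Time lag = φ / ω = 1.22 / 1.99×10^-7 = 6.12×10^6 s = 70.9 days.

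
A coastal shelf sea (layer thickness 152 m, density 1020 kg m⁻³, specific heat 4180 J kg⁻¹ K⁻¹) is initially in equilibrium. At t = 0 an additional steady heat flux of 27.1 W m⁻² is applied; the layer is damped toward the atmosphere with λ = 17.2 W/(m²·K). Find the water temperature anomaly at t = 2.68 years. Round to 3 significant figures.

Areal heat capacity C = ρ c_p D = 1020 × 4180 × 152 = 6.48×10^8 J/(m^2 K).
τ = C / λ = 6.48×10^8 / 17.2 = 3.77×10^7 s.
Equilibrium anomaly ΔT_eq = F / λ = 27.1 / 17.2 = 1.58 K.
t = 2.68 years = 8.46×10^7 s, so t/τ = 2.24.
ΔT(t) = ΔT_eq (1 − e^(−t/τ)) = 1.58 × (1 − e^−2.24) = 1.41 K.

1.41 K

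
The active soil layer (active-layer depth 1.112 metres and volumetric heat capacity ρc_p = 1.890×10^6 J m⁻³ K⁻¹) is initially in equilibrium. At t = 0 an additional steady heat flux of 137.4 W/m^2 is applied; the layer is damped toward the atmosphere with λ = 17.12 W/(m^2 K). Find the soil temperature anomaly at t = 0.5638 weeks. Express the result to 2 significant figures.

7.5 K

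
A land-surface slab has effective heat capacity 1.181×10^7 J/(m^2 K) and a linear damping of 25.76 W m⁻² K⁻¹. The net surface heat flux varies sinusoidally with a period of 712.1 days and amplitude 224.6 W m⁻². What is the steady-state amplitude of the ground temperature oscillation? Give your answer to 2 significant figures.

8.7 K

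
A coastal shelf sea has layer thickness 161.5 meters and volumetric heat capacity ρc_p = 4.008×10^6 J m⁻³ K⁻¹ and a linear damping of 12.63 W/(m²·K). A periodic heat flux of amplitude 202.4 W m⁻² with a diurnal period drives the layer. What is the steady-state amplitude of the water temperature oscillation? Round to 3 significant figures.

Areal heat capacity C = ρc_p × D = 4.008×10^6 × 161.5 = 6.47×10^8 J m⁻² K⁻¹.
Angular frequency ω = 2π / T = 2π / 86400 s = 7.27×10^-5 s⁻¹.
√((Cω)² + λ²) = √((47100)² + 12.63²) = 47100 W/(m²·K).
Amplitude A = F₀ / √((Cω)²+λ²) = 202.4 / 47100 = 0.00430 K.

0.00430 K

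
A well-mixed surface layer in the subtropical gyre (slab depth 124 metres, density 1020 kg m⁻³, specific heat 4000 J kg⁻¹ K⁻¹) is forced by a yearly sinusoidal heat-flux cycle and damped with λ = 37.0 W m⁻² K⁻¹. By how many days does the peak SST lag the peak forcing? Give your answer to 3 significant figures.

Areal heat capacity C = ρ c_p D = 1020 × 4000 × 124 = 5.06×10^8 J/(m²·K).
ω = 2π / 3.15×10^7 s = 1.99×10^-7 s⁻¹.
Phase lag φ = arctan(Cω/λ) = arctan(101/37.0) = 1.22 rad.
Time lag = φ / ω = 1.22 / 1.99×10^-7 = 6.12×10^6 s = 70.8 days.

70.8 days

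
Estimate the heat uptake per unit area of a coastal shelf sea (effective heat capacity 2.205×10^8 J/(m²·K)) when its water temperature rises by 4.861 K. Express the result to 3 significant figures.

Areal heat capacity C = 2.205×10^8 J/(m²·K) (given).
ΔQ = C ΔT = 2.20×10^8 × 4.861 = 1.07×10^9 J/m².

1.07×10^9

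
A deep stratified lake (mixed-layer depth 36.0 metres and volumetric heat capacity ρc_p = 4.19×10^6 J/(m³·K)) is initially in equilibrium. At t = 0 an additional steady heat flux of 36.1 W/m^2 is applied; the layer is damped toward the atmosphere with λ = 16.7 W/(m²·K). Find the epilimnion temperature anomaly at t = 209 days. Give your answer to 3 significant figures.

1.87 K

Areal heat capacity C = ρc_p × D = 4.19×10^6 × 36.0 = 1.51×10^8 J m⁻² K⁻¹.
τ = C / λ = 1.51×10^8 / 16.7 = 9.03×10^6 s.
Equilibrium anomaly ΔT_eq = F / λ = 36.1 / 16.7 = 2.16 K.
t = 209 days = 1.81×10^7 s, so t/τ = 2.00.
ΔT(t) = ΔT_eq (1 − e^(−t/τ)) = 2.16 × (1 − e^−2.00) = 1.87 K.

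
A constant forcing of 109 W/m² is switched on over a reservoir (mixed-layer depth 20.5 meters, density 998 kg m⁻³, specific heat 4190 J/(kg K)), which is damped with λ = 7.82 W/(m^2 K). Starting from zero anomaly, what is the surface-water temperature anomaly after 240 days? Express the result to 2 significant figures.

12 K

Areal heat capacity C = ρ c_p D = 998 × 4190 × 20.5 = 8.57×10^7 J/(m^2 K).
τ = C / λ = 8.57×10^7 / 7.82 = 1.10×10^7 s.
Equilibrium anomaly ΔT_eq = F / λ = 109 / 7.82 = 13.9 K.
t = 240 days = 2.07×10^7 s, so t/τ = 1.89.
ΔT(t) = ΔT_eq (1 − e^(−t/τ)) = 13.9 × (1 − e^−1.89) = 11.8 K.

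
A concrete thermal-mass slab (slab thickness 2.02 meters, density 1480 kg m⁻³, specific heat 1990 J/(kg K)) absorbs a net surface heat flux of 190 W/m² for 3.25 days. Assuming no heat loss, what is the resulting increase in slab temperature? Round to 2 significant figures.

9.0 K

Areal heat capacity C = ρ c_p D = 1480 × 1990 × 2.02 = 5.95×10^6 J/(m²·K).
Net heat input Q = F Δt = 190 × (3.25 days × 86400 s/day) = 5.34×10^7 J/m².
ΔT = Q / C = 5.34×10^7 / 5.95×10^6 = 8.97 K.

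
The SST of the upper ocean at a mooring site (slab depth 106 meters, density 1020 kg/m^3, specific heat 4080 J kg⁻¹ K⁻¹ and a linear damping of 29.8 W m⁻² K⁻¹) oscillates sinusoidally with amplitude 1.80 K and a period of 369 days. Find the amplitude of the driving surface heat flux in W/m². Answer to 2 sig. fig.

Areal heat capacity C = ρ c_p D = 1020 × 4080 × 106 = 4.41×10^8 J/(m^2 K).
ω = 2π / 3.19×10^7 s = 1.97×10^-7 s⁻¹.
√((Cω)² + λ²) = √((86.9)² + 29.8²) = 91.9 W/(m²·K).
F₀ = A × √((Cω)²+λ²) = 1.80 × 91.9 = 165 W/m².

170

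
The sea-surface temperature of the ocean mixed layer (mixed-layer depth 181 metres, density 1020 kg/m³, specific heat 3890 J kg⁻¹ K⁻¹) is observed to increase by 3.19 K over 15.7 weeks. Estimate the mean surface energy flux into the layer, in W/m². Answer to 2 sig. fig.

Areal heat capacity C = ρ c_p D = 1020 × 3890 × 181 = 7.18×10^8 J m⁻² K⁻¹.
Required heat per unit area: Q = C ΔT = 7.18×10^8 × 3.19 = 2.29×10^9 J/m².
Flux F = Q / Δt = 2.29×10^9 / 9.50×10^6 s = 241 W/m².

240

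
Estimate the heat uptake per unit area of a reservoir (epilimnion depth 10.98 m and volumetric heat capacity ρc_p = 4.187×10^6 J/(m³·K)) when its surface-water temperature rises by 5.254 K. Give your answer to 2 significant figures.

Areal heat capacity C = ρc_p × D = 4.187×10^6 × 10.98 = 4.60×10^7 J/(m^2 K).
ΔQ = C ΔT = 4.60×10^7 × 5.254 = 2.42×10^8 J/m².

2.4×10^8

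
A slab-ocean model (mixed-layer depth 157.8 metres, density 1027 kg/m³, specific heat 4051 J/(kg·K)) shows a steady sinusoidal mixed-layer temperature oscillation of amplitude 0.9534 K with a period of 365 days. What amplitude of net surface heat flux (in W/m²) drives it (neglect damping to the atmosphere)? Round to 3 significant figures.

125

Areal heat capacity C = ρ c_p D = 1027 × 4051 × 157.8 = 6.57×10^8 J/(m²·K).
ω = 2π / 3.15×10^7 s = 1.99×10^-7 s⁻¹.
Cω = 6.57×10^8 × 1.99×10^-7 = 131 W/(m²·K).
F₀ = A × Cω = 0.9534 × 131 = 125 W/m².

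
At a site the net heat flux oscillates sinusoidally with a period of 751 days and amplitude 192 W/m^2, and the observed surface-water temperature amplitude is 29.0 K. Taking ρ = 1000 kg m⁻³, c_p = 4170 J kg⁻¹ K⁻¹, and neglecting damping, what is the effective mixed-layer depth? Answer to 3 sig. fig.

ω = 2π / 6.49×10^7 s = 9.68×10^-8 s⁻¹.
Required C = F₀ / (A ω) = 192 / (29.0 × 9.68×10^-8) = 6.84×10^7 J/(m²·K).
D = C / (ρ c_p) = 6.84×10^7 / (1000 × 4170) = 16.4 m.

16.4 m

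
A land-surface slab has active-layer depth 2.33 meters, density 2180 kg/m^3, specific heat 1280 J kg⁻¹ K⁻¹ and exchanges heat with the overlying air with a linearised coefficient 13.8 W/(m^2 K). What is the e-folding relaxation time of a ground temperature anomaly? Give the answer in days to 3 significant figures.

5.45 days

Areal heat capacity C = ρ c_p D = 2180 × 1280 × 2.33 = 6.50×10^6 J/(m^2 K).
Relaxation time τ = C / λ = 6.50×10^6 / 13.8 = 4.71×10^5 s.
In days: 4.71×10^5 s / (86400 s/day) = 5.45 days.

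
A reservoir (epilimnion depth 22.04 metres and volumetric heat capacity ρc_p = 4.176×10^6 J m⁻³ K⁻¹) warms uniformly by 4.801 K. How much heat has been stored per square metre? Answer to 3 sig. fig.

4.42×10^8

Areal heat capacity C = ρc_p × D = 4.176×10^6 × 22.04 = 9.20×10^7 J/(m²·K).
ΔQ = C ΔT = 9.20×10^7 × 4.801 = 4.42×10^8 J/m².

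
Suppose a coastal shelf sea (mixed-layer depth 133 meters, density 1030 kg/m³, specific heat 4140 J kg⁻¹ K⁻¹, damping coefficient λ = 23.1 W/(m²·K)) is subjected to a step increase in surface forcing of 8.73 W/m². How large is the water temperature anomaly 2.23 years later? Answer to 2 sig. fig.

0.36 K

Areal heat capacity C = ρ c_p D = 1030 × 4140 × 133 = 5.67×10^8 J/(m²·K).
τ = C / λ = 5.67×10^8 / 23.1 = 2.46×10^7 s.
Equilibrium anomaly ΔT_eq = F / λ = 8.73 / 23.1 = 0.378 K.
t = 2.23 years = 7.04×10^7 s, so t/τ = 2.87.
ΔT(t) = ΔT_eq (1 − e^(−t/τ)) = 0.378 × (1 − e^−2.87) = 0.356 K.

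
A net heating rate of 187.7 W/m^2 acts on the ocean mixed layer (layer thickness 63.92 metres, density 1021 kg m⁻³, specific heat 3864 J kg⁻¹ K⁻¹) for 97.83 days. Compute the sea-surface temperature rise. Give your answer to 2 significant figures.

6.3 K

Areal heat capacity C = ρ c_p D = 1021 × 3864 × 63.92 = 2.52×10^8 J/(m^2 K).
Net heat input Q = F Δt = 187.7 × (97.83 days × 86400 s/day) = 1.59×10^9 J/m².
ΔT = Q / C = 1.59×10^9 / 2.52×10^8 = 6.29 K.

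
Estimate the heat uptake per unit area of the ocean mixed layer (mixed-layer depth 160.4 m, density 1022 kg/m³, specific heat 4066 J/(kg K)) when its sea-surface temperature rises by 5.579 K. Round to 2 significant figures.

Areal heat capacity C = ρ c_p D = 1022 × 4066 × 160.4 = 6.67×10^8 J/(m^2 K).
ΔQ = C ΔT = 6.67×10^8 × 5.579 = 3.72×10^9 J/m².

3.7×10^9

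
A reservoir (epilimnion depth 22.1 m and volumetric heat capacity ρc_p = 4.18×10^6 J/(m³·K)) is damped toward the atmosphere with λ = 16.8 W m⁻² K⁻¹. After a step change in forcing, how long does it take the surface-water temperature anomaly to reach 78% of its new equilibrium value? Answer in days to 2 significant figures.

96 days

Areal heat capacity C = ρc_p × D = 4.18×10^6 × 22.1 = 9.24×10^7 J/(m²·K).
τ = C / λ = 9.24×10^7 / 16.8 = 5.50×10^6 s.
Fraction reached: 1 − e^(−t/τ) = 0.78 ⇒ t = −τ ln(1 − 0.78) = τ × 1.51.
t = 8.33×10^6 s = 96.4 days.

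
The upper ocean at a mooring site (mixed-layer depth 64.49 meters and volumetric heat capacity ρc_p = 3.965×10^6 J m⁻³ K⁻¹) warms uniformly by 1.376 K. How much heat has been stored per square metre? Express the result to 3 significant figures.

Areal heat capacity C = ρc_p × D = 3.965×10^6 × 64.49 = 2.56×10^8 J/(m²·K).
ΔQ = C ΔT = 2.56×10^8 × 1.376 = 3.52×10^8 J/m².

3.52×10^8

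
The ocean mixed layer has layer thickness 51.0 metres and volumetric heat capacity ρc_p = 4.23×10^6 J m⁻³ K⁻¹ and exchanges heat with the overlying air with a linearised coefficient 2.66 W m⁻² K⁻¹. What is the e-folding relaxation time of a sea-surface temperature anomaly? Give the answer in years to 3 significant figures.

2.57 years

Areal heat capacity C = ρc_p × D = 4.23×10^6 × 51.0 = 2.16×10^8 J/(m²·K).
Relaxation time τ = C / λ = 2.16×10^8 / 2.66 = 8.11×10^7 s.
In years: 8.11×10^7 s / (3.156×10^7 s/year) = 2.57 years.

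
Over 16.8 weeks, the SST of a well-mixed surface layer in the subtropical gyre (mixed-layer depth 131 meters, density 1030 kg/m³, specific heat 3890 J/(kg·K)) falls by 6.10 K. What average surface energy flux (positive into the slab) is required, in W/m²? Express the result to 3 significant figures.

-315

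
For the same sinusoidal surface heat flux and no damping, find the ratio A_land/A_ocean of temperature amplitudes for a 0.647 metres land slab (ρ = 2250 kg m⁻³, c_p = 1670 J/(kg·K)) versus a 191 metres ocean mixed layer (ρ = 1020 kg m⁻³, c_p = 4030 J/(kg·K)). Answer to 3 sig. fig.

C_ocean = 1020 × 4030 × 191 = 7.85×10^8 J/(m²·K).
C_land = 2250 × 1670 × 0.647 = 2.43×10^6 J/(m²·K).
Undamped amplitude ∝ 1/C, so A_land/A_ocean = C_ocean/C_land = 323.

323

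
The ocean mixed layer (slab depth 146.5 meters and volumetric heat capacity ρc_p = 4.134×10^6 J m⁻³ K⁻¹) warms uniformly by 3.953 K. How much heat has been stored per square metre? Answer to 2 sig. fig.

Areal heat capacity C = ρc_p × D = 4.134×10^6 × 146.5 = 6.06×10^8 J m⁻² K⁻¹.
ΔQ = C ΔT = 6.06×10^8 × 3.953 = 2.39×10^9 J/m².

2.4×10^9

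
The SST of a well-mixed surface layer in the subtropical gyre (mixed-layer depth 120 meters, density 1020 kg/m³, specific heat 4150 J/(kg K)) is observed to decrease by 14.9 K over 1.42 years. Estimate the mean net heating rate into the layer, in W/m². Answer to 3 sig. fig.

Areal heat capacity C = ρ c_p D = 1020 × 4150 × 120 = 5.08×10^8 J/(m²·K).
Required heat per unit area: Q = C ΔT = 5.08×10^8 × -14.9 = -7.57×10^9 J/m².
Flux F = Q / Δt = -7.57×10^9 / 4.48×10^7 s = -169 W/m².

-169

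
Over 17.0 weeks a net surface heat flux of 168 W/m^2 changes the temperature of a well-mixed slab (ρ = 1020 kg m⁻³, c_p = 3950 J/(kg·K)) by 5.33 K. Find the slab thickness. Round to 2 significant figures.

Heat input Q = F Δt = 168 × 1.03×10^7 s = 1.73×10^9 J/m².
Required areal heat capacity C = Q / ΔT = 3.24×10^8 J/(m²·K).
Depth D = C / (ρ c_p) = 3.24×10^8 / (1020 × 3950) = 80.4 m.

80 m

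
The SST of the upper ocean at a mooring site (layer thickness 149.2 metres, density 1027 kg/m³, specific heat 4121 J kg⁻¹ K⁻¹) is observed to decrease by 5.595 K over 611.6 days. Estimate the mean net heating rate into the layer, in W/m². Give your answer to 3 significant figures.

Areal heat capacity C = ρ c_p D = 1027 × 4121 × 149.2 = 6.31×10^8 J m⁻² K⁻¹.
Required heat per unit area: Q = C ΔT = 6.31×10^8 × -5.595 = -3.53×10^9 J/m².
Flux F = Q / Δt = -3.53×10^9 / 5.28×10^7 s = -66.9 W/m².

-66.9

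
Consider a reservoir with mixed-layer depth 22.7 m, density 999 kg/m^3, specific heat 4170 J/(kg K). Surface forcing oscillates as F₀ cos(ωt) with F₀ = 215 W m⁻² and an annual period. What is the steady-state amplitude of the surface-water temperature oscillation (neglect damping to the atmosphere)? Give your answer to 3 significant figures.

11.4 K

Areal heat capacity C = ρ c_p D = 999 × 4170 × 22.7 = 9.46×10^7 J/(m²·K).
Angular frequency ω = 2π / T = 2π / 3.15×10^7 s = 1.99×10^-7 s⁻¹.
Cω = 9.46×10^7 × 1.99×10^-7 = 18.8 W/(m²·K).
Amplitude A = F₀ / (Cω) = 215 / 18.8 = 11.4 K.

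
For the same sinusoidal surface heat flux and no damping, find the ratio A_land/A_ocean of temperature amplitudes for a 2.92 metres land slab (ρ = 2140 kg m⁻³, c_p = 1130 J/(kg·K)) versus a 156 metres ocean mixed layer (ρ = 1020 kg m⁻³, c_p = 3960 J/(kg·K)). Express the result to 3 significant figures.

89.2

C_ocean = 1020 × 3960 × 156 = 6.30×10^8 J/(m²·K).
C_land = 2140 × 1130 × 2.92 = 7.06×10^6 J/(m²·K).
Undamped amplitude ∝ 1/C, so A_land/A_ocean = C_ocean/C_land = 89.2.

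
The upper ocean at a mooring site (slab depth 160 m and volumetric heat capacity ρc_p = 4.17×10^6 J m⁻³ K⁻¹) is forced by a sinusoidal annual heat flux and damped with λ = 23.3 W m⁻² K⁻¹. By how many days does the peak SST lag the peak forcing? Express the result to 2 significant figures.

Areal heat capacity C = ρc_p × D = 4.17×10^6 × 160 = 6.67×10^8 J m⁻² K⁻¹.
ω = 2π / 3.15×10^7 s = 1.99×10^-7 s⁻¹.
Phase lag φ = arctan(Cω/λ) = arctan(133/23.3) = 1.40 rad.
Time lag = φ / ω = 1.40 / 1.99×10^-7 = 7.01×10^6 s = 81.2 days.

81 days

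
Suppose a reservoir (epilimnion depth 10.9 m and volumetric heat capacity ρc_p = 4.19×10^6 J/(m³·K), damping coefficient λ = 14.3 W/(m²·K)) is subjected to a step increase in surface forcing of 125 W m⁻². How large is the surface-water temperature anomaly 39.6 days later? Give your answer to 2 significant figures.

Areal heat capacity C = ρc_p × D = 4.19×10^6 × 10.9 = 4.57×10^7 J/(m^2 K).
τ = C / λ = 4.57×10^7 / 14.3 = 3.19×10^6 s.
Equilibrium anomaly ΔT_eq = F / λ = 125 / 14.3 = 8.74 K.
t = 39.6 days = 3.42×10^6 s, so t/τ = 1.07.
ΔT(t) = ΔT_eq (1 − e^(−t/τ)) = 8.74 × (1 − e^−1.07) = 5.75 K.

5.7 K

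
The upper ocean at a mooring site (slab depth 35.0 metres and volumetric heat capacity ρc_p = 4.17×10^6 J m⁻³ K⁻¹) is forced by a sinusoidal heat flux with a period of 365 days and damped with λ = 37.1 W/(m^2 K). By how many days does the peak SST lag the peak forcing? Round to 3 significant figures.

38.6 days

Areal heat capacity C = ρc_p × D = 4.17×10^6 × 35.0 = 1.46×10^8 J/(m^2 K).
ω = 2π / 3.15×10^7 s = 1.99×10^-7 s⁻¹.
Phase lag φ = arctan(Cω/λ) = arctan(29.1/37.1) = 0.665 rad.
Time lag = φ / ω = 0.665 / 1.99×10^-7 = 3.34×10^6 s = 38.6 days.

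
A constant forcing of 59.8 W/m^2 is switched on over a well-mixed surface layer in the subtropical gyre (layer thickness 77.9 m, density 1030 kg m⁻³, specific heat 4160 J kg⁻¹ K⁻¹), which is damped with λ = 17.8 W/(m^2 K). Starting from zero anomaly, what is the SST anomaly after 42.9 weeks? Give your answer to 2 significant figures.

Areal heat capacity C = ρ c_p D = 1030 × 4160 × 77.9 = 3.34×10^8 J/(m²·K).
τ = C / λ = 3.34×10^8 / 17.8 = 1.88×10^7 s.
Equilibrium anomaly ΔT_eq = F / λ = 59.8 / 17.8 = 3.36 K.
t = 42.9 weeks = 2.59×10^7 s, so t/τ = 1.38.
ΔT(t) = ΔT_eq (1 − e^(−t/τ)) = 3.36 × (1 − e^−1.38) = 2.52 K.

2.5 K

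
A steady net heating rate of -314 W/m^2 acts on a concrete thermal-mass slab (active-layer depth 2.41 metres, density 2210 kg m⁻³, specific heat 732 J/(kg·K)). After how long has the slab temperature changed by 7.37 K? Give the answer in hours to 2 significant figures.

25 hours

Areal heat capacity C = ρ c_p D = 2210 × 732 × 2.41 = 3.90×10^6 J/(m²·K).
Time required: Δt = C ΔT / F = 3.90×10^6 × -7.37 / -314 = 91500 s.
In hours: 91500 s / (3600 s/hour) = 25.4 hours.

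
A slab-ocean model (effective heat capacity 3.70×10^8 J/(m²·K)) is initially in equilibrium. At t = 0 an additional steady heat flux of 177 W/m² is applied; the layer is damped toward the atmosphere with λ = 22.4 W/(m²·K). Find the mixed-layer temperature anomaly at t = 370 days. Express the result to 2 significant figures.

6.8 K

Areal heat capacity C = 3.70×10^8 J/(m²·K) (given).
τ = C / λ = 3.70×10^8 / 22.4 = 1.65×10^7 s.
Equilibrium anomaly ΔT_eq = F / λ = 177 / 22.4 = 7.90 K.
t = 370 days = 3.20×10^7 s, so t/τ = 1.94.
ΔT(t) = ΔT_eq (1 − e^(−t/τ)) = 7.90 × (1 − e^−1.94) = 6.76 K.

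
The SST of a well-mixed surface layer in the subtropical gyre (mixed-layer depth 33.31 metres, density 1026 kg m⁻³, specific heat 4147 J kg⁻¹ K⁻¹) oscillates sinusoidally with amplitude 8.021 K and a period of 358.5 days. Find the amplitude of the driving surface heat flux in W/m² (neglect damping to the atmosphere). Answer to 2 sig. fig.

Areal heat capacity C = ρ c_p D = 1026 × 4147 × 33.31 = 1.42×10^8 J/(m^2 K).
ω = 2π / 3.10×10^7 s = 2.03×10^-7 s⁻¹.
Cω = 1.42×10^8 × 2.03×10^-7 = 28.7 W/(m²·K).
F₀ = A × Cω = 8.021 × 28.7 = 231 W/m².

230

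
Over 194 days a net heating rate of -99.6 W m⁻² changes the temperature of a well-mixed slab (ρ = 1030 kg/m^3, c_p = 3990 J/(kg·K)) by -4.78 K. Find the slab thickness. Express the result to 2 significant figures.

85 m

Heat input Q = F Δt = -99.6 × 1.68×10^7 s = -1.67×10^9 J/m².
Required areal heat capacity C = Q / ΔT = 3.49×10^8 J/(m²·K).
Depth D = C / (ρ c_p) = 3.49×10^8 / (1030 × 3990) = 85.0 m.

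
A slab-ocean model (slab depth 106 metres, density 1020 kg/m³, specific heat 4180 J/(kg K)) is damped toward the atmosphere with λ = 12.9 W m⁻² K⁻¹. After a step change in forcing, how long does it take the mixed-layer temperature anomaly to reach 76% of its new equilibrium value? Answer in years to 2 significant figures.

1.6 years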